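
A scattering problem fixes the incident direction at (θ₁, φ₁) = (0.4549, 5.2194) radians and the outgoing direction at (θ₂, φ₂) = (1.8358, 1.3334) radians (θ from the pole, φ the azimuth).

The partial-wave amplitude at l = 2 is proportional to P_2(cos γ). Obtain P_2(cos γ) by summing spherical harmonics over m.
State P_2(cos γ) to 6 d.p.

Summing Y*_{l m}(θ₁,φ₁)·Y_{l m}(θ₂,φ₂) over m ∈ [−2, 2]; prefactor 4π/(2·2+1) = 2.513274:
  m=-2: Y*=(-0.039406, -0.063307)  Y=(-0.319981, -0.164473)  product (0.002197, 0.026738)
  m=-1: Y*=(0.148058, -0.266559)  Y=(-0.045924, 0.189800)  product (0.043794, 0.040343)
  m=+0: Y*=(0.448126, -0.000000)  Y=(-0.250486, 0.000000)  product (-0.112249, 0.000000)
  m=+1: Y*=(-0.148058, -0.266559)  Y=(0.045924, 0.189800)  product (0.043794, -0.040343)
  m=+2: Y*=(-0.039406, 0.063307)  Y=(-0.319981, 0.164473)  product (0.002197, -0.026738)
Σ over m = (-0.020268, 0.000000); ×(4π/5) → (-0.050939, 0.000000). Real part: -0.050939

-0.050939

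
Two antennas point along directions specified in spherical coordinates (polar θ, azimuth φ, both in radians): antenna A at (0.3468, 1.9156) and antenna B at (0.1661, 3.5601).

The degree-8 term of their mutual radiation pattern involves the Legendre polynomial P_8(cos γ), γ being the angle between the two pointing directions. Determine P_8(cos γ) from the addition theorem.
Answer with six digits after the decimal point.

-0.359636

Addition theorem: P_8(cos γ) = (4π/17) Σ_m Y*_{lm}(Ω₁) Y_{lm}(Ω₂), m = −8…8:
  m=-8: Y*=-0.000085+0.000034i  Y=-0.000000+0.000000i  product +0.000000-0.000000i
  m=-7: Y*=+0.000676+0.000759i  Y=+0.000007+0.000001i  product +0.000000+0.000000i
  m=-6: Y*=+0.003401-0.006255i  Y=-0.000084-0.000062i  product -0.000001+0.000000i
  m=-5: Y*=-0.035200-0.005436i  Y=+0.000572+0.000996i  product -0.000015-0.000038i
  m=-4: Y*=+0.024804+0.127884i  Y=-0.000969-0.009355i  product +0.001172-0.000356i
  m=-3: Y*=+0.291484-0.173295i  Y=-0.017636+0.054071i  product +0.004230+0.018817i
  m=-2: Y*=-0.438809-0.361875i  Y=+0.161789-0.179417i  product -0.135921+0.020182i
  m=-1: Y*=-0.143026+0.398232i  Y=-0.579052+0.257553i  product -0.019747-0.267434i
  m=+0: Y*=-0.284859-0.000000i  Y=+0.652814+0.000000i  product -0.185960-0.000000i
  m=+1: Y*=+0.143026+0.398232i  Y=+0.579052+0.257553i  product -0.019747+0.267434i
  m=+2: Y*=-0.438809+0.361875i  Y=+0.161789+0.179417i  product -0.135921-0.020182i
  m=+3: Y*=-0.291484-0.173295i  Y=+0.017636+0.054071i  product +0.004230-0.018817i
  m=+4: Y*=+0.024804-0.127884i  Y=-0.000969+0.009355i  product +0.001172+0.000356i
  m=+5: Y*=+0.035200-0.005436i  Y=-0.000572+0.000996i  product -0.000015+0.000038i
  m=+6: Y*=+0.003401+0.006255i  Y=-0.000084+0.000062i  product -0.000001-0.000000i
  m=+7: Y*=-0.000676+0.000759i  Y=-0.000007+0.000001i  product +0.000000-0.000000i
  m=+8: Y*=-0.000085-0.000034i  Y=-0.000000-0.000000i  product +0.000000+0.000000i
Total Σ_m = -0.486522-0.000000i. Multiply by 0.739198: -0.359636-0.000000i. P_8(cos γ) = -0.359636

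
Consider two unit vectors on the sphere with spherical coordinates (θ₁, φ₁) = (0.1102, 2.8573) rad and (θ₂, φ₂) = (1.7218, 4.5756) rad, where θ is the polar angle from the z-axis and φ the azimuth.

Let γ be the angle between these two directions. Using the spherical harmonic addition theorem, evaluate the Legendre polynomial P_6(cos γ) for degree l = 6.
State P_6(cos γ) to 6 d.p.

-0.147230

Term-by-term m-sum for l=6 (normalisation 4π/13 = 0.966644):
  [-6]  conj(Y_{6,-6})(Ω₁) = (-0.000000, -0.000001) ; Y_{6,-6}(Ω₂) = (-0.307457, -0.329991) ; Δ = (-0.000000, 0.000000)
  [-5]  conj(Y_{6,-5})(Ω₁) = (-0.000004, 0.000026) ; Y_{6,-5}(Ω₂) = (0.150216, -0.184267) ; Δ = (0.000004, 0.000005)
  [-4]  conj(Y_{6,-4})(Ω₁) = (0.000216, -0.000467) ; Y_{6,-4}(Ω₂) = (-0.218609, -0.133176) ; Δ = (-0.000110, 0.000073)
  [-3]  conj(Y_{6,-3})(Ω₁) = (-0.004457, 0.005103) ; Y_{6,-3}(Ω₂) = (0.103916, -0.238851) ; Δ = (0.000756, 0.001595)
  [-2]  conj(Y_{6,-2})(Ω₁) = (0.051201, -0.032716) ; Y_{6,-2}(Ω₂) = (-0.186825, -0.052426) ; Δ = (-0.011281, 0.003428)
  [-1]  conj(Y_{6,-1})(Ω₁) = (-0.327191, 0.095608) ; Y_{6,-1}(Ω₂) = (0.036243, -0.263301) ; Δ = (0.013315, 0.089615)
  [+0]  conj(Y_{6,0})(Ω₁) = (0.891427, -0.000000) ; Y_{6,0}(Ω₂) = (-0.176885, 0.000000) ; Δ = (-0.157680, 0.000000)
  [+1]  conj(Y_{6,1})(Ω₁) = (0.327191, 0.095608) ; Y_{6,1}(Ω₂) = (-0.036243, -0.263301) ; Δ = (0.013315, -0.089615)
  [+2]  conj(Y_{6,2})(Ω₁) = (0.051201, 0.032716) ; Y_{6,2}(Ω₂) = (-0.186825, 0.052426) ; Δ = (-0.011281, -0.003428)
  [+3]  conj(Y_{6,3})(Ω₁) = (0.004457, 0.005103) ; Y_{6,3}(Ω₂) = (-0.103916, -0.238851) ; Δ = (0.000756, -0.001595)
  [+4]  conj(Y_{6,4})(Ω₁) = (0.000216, 0.000467) ; Y_{6,4}(Ω₂) = (-0.218609, 0.133176) ; Δ = (-0.000110, -0.000073)
  [+5]  conj(Y_{6,5})(Ω₁) = (0.000004, 0.000026) ; Y_{6,5}(Ω₂) = (-0.150216, -0.184267) ; Δ = (0.000004, -0.000005)
  [+6]  conj(Y_{6,6})(Ω₁) = (-0.000000, 0.000001) ; Y_{6,6}(Ω₂) = (-0.307457, 0.329991) ; Δ = (-0.000000, -0.000000)
Σ over m = (-0.152310, -0.000000); ×(4π/13) → (-0.147230, -0.000000). Real part: -0.147230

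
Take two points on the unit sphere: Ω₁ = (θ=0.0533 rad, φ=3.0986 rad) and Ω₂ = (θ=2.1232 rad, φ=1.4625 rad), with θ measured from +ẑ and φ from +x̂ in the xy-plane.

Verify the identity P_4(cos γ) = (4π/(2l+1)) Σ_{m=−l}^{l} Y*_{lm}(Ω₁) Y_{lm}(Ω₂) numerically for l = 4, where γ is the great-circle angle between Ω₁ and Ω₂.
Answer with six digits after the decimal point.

-0.328954

Expand P_4 via completeness: Σ_{m} conj(Y_{4,m}) at Ω₁ times Y_{4,m} at Ω₂ —
  m=-4: Y*=(0.000004, -0.000001)  Y=(0.210919, 0.097546)  product (0.000001, 0.000000)
  m=-3: Y*=(-0.000187, 0.000024)  Y=(0.129328, -0.383964)  product (-0.000015, 0.000075)
  m=-2: Y*=(0.005657, -0.000488)  Y=(-0.219568, -0.048315)  product (-0.001266, -0.000166)
  m=-1: Y*=(-0.100079, 0.004305)  Y=(0.024498, -0.225331)  product (-0.001482, 0.022656)
  m=+0: Y*=(0.834305, -0.000000)  Y=(-0.275767, 0.000000)  product (-0.230074, 0.000000)
  m=+1: Y*=(0.100079, 0.004305)  Y=(-0.024498, -0.225331)  product (-0.001482, -0.022656)
  m=+2: Y*=(0.005657, 0.000488)  Y=(-0.219568, 0.048315)  product (-0.001266, 0.000166)
  m=+3: Y*=(0.000187, 0.000024)  Y=(-0.129328, -0.383964)  product (-0.000015, -0.000075)
  m=+4: Y*=(0.000004, 0.000001)  Y=(0.210919, -0.097546)  product (0.000001, -0.000000)
Σ over m = (-0.235596, 0.000000); ×(4π/9) → (-0.328954, 0.000000). Real part: -0.328954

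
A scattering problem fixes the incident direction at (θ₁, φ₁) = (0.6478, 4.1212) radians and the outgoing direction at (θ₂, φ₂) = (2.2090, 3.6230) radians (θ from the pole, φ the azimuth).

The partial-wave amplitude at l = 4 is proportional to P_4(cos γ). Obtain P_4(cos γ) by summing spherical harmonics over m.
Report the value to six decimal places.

0.365905

Addition theorem: P_4(cos γ) = (4π/9) Σ_m Y*_{lm}(Ω₁) Y_{lm}(Ω₂), m = −4…4:
  m=-4: (-0.041844, -0.041134) × (-0.063980, -0.172677) = (-0.004426, 0.009857)  (running Σ = (-0.004426, 0.009857))
  m=-3: (0.214819, -0.044166) × (0.048771, -0.383254) = (-0.006450, -0.084484)  (running Σ = (-0.010876, -0.074627))
  m=-2: (-0.159208, 0.389063) × (0.182980, -0.262933) = (0.073166, 0.113052)  (running Σ = (0.062290, 0.038425))
  m=-1: (-0.184107, -0.274264) × (-0.103438, 0.054036) = (0.033864, 0.018421)  (running Σ = (0.096154, 0.056846))
  m=0: (-0.203590, -0.000000) × (-0.342610, 0.000000) = (0.069752, 0.000000)  (running Σ = (0.165906, 0.056846))
  m=1: (0.184107, -0.274264) × (0.103438, 0.054036) = (0.033864, -0.018421)  (running Σ = (0.199770, 0.038425))
  m=2: (-0.159208, -0.389063) × (0.182980, 0.262933) = (0.073166, -0.113052)  (running Σ = (0.272936, -0.074627))
  m=3: (-0.214819, -0.044166) × (-0.048771, -0.383254) = (-0.006450, 0.084484)  (running Σ = (0.266486, 0.009857))
  m=4: (-0.041844, 0.041134) × (-0.063980, 0.172677) = (-0.004426, -0.009857)  (running Σ = (0.262060, -0.000000))
Total Σ_m = (0.262060, -0.000000). Multiply by 1.396263: (0.365905, -0.000000). P_4(cos γ) = 0.365905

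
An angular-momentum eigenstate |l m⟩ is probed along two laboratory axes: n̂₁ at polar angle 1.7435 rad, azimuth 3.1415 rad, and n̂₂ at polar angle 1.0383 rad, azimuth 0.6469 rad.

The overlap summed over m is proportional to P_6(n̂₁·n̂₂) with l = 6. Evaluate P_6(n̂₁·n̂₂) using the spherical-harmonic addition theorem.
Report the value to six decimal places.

Addition theorem: P_6(cos γ) = (4π/13) Σ_m Y*_{lm}(Ω₁) Y_{lm}(Ω₂), m = −6…6:
  m=-6: Y*=0.44154 - 0.00025j  Y=-0.14591 + 0.13318j  product -0.06439 + 0.05884j
  m=-5: Y*=0.26681 - 0.00012j  Y=-0.40153 + 0.03741j  product -0.10713 + 0.01003j
  m=-4: Y*=-0.22687 + 0.00008j  Y=-0.30678 - 0.18978j  product 0.06961 + 0.04303j
  m=-3: Y*=-0.28629 + 0.00008j  Y=0.01260 + 0.03250j  product -0.00361 - 0.00930j
  m=-2: Y*=0.15716 - 0.00003j  Y=-0.09567 + 0.33651j  product -0.01503 + 0.05289j
  m=-1: Y*=0.28894 - 0.00003j  Y=-0.07766 + 0.05866j  product -0.02244 + 0.01695j
  m=+0: Y*=-0.13782 + 0.00000j  Y=0.32372 + 0.00000j  product -0.04461 + 0.00000j
  m=+1: Y*=-0.28894 - 0.00003j  Y=0.07766 + 0.05866j  product -0.02244 - 0.01695j
  m=+2: Y*=0.15716 + 0.00003j  Y=-0.09567 - 0.33651j  product -0.01503 - 0.05289j
  m=+3: Y*=0.28629 + 0.00008j  Y=-0.01260 + 0.03250j  product -0.00361 + 0.00930j
  m=+4: Y*=-0.22687 - 0.00008j  Y=-0.30678 + 0.18978j  product 0.06961 - 0.04303j
  m=+5: Y*=-0.26681 - 0.00012j  Y=0.40153 + 0.03741j  product -0.10713 - 0.01003j
  m=+6: Y*=0.44154 + 0.00025j  Y=-0.14591 - 0.13318j  product -0.06439 - 0.05884j
Accumulated sum -0.33057 - 0.00000j; after 4π/(2l+1) scaling, -0.31954 - 0.00000j ⇒ P_6 = -0.319544

-0.319544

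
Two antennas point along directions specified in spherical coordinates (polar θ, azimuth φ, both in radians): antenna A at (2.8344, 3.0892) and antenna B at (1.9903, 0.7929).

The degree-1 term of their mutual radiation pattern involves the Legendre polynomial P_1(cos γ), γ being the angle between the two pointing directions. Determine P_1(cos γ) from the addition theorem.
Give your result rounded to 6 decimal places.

0.205001

Addition theorem: P_1(cos γ) = (4π/3) Σ_m Y*_{lm}(Ω₁) Y_{lm}(Ω₂), m = −1…1:
  m=-1: -0.104329+0.005471i × +0.221438-0.224786i = -0.021872+0.024663i  (running Σ = -0.021872+0.024663i)
  m=0: -0.465729-0.000000i × -0.199011+0.000000i = +0.092685+0.000000i  (running Σ = +0.070813+0.024663i)
  m=1: +0.104329+0.005471i × -0.221438-0.224786i = -0.021872-0.024663i  (running Σ = +0.048940+0.000000i)
Accumulated sum +0.048940+0.000000i; after 4π/(2l+1) scaling, +0.205001+0.000000i ⇒ P_1 = 0.205001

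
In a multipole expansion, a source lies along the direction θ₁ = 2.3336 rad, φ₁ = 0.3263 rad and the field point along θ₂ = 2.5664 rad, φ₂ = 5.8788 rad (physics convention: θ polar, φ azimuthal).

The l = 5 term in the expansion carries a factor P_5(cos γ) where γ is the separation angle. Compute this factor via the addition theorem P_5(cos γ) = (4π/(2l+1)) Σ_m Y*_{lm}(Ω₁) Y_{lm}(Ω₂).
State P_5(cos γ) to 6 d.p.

Addition theorem: P_5(cos γ) = (4π/11) Σ_m Y*_{lm}(Ω₁) Y_{lm}(Ω₂), m = −5…5:
  [-5]  conj(Y_{5,-5})(Ω₁) = -0.005559+0.091461i ; Y_{5,-5}(Ω₂) = -0.009640+0.019900i ; Δ = -0.001766-0.000992i
  [-4]  conj(Y_{5,-4})(Ω₁) = -0.072696-0.267242i ; Y_{5,-4}(Ω₂) = +0.005040-0.107735i ; Δ = -0.029158+0.006485i
  [-3]  conj(Y_{5,-3})(Ω₁) = +0.240386+0.357555i ; Y_{5,-3}(Ω₂) = +0.104042+0.278401i ; Δ = -0.074534+0.104124i
  [-2]  conj(Y_{5,-2})(Ω₁) = -0.210155-0.160624i ; Y_{5,-2}(Ω₂) = -0.323138-0.338608i ; Δ = +0.013520+0.123064i
  [-1]  conj(Y_{5,-1})(Ω₁) = -0.196812-0.066600i ; Y_{5,-1}(Ω₂) = +0.248757+0.106461i ; Δ = -0.041868-0.037520i
  [+0]  conj(Y_{5,0})(Ω₁) = +0.328056-0.000000i ; Y_{5,0}(Ω₂) = +0.299784+0.000000i ; Δ = +0.098346+0.000000i
  [+1]  conj(Y_{5,1})(Ω₁) = +0.196812-0.066600i ; Y_{5,1}(Ω₂) = -0.248757+0.106461i ; Δ = -0.041868+0.037520i
  [+2]  conj(Y_{5,2})(Ω₁) = -0.210155+0.160624i ; Y_{5,2}(Ω₂) = -0.323138+0.338608i ; Δ = +0.013520-0.123064i
  [+3]  conj(Y_{5,3})(Ω₁) = -0.240386+0.357555i ; Y_{5,3}(Ω₂) = -0.104042+0.278401i ; Δ = -0.074534-0.104124i
  [+4]  conj(Y_{5,4})(Ω₁) = -0.072696+0.267242i ; Y_{5,4}(Ω₂) = +0.005040+0.107735i ; Δ = -0.029158-0.006485i
  [+5]  conj(Y_{5,5})(Ω₁) = +0.005559+0.091461i ; Y_{5,5}(Ω₂) = +0.009640+0.019900i ; Δ = -0.001766+0.000992i
Accumulated sum -0.169265+0.000000i; after 4π/(2l+1) scaling, -0.193368+0.000000i ⇒ P_5 = -0.193368

-0.193368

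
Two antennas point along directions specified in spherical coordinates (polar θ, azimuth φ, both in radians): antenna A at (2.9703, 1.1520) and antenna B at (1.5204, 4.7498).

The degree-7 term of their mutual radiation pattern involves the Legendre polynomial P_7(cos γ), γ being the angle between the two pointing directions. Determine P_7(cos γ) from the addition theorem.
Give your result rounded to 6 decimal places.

0.293858

Addition theorem: P_7(cos γ) = (4π/15) Σ_m Y*_{lm}(Ω₁) Y_{lm}(Ω₂), m = −7…7:
  m=-7: Y*=-0.000000+0.000002i  Y=-0.128311-0.478715i  product +0.000001-0.000000i
  m=-6: Y*=-0.000037-0.000027i  Y=-0.091188+0.020820i  product +0.000004+0.000002i
  m=-5: Y*=+0.000532-0.000307i  Y=-0.065567-0.346427i  product -0.000141-0.000164i
  m=-4: Y*=+0.000612+0.005842i  Y=-0.107909+0.016270i  product -0.000161-0.000620i
  m=-3: Y*=-0.038418-0.012493i  Y=-0.034975-0.310315i  product -0.002533+0.012359i
  m=-2: Y*=+0.128930-0.143143i  Y=-0.115413+0.008652i  product -0.013642+0.017636i
  m=-1: Y*=+0.230706+0.518290i  Y=-0.011120-0.297106i  product +0.151421-0.074308i
  m=+0: Y*=-0.687315-0.000000i  Y=-0.117659+0.000000i  product +0.080869+0.000000i
  m=+1: Y*=-0.230706+0.518290i  Y=+0.011120-0.297106i  product +0.151421+0.074308i
  m=+2: Y*=+0.128930+0.143143i  Y=-0.115413-0.008652i  product -0.013642-0.017636i
  m=+3: Y*=+0.038418-0.012493i  Y=+0.034975-0.310315i  product -0.002533-0.012359i
  m=+4: Y*=+0.000612-0.005842i  Y=-0.107909-0.016270i  product -0.000161+0.000620i
  m=+5: Y*=-0.000532-0.000307i  Y=+0.065567-0.346427i  product -0.000141+0.000164i
  m=+6: Y*=-0.000037+0.000027i  Y=-0.091188-0.020820i  product +0.000004-0.000002i
  m=+7: Y*=+0.000000+0.000002i  Y=+0.128311-0.478715i  product +0.000001+0.000000i
Total Σ_m = +0.350768+0.000000i. Multiply by 0.837758: +0.293858+0.000000i. P_7(cos γ) = 0.293858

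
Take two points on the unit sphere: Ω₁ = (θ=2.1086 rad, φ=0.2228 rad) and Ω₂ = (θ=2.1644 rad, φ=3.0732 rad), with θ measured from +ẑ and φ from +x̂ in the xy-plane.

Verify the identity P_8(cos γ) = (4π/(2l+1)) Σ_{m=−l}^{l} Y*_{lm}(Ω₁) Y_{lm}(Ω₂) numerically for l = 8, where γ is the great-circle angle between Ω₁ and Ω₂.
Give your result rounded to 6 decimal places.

Term-by-term m-sum for l=8 (normalisation 4π/17 = 0.739198):
  m=-8: -0.032043+0.149160i × +0.098125+0.059776i = -0.012060+0.012721i  (running Σ = -0.012060+0.012721i)
  m=-7: -0.004075-0.363961i × +0.275260+0.142866i = +0.050876-0.100766i  (running Σ = +0.038816-0.088045i)
  m=-6: +0.102831+0.431407i × +0.413551+0.179917i = -0.035092+0.196910i  (running Σ = +0.003724+0.108865i)
  m=-5: -0.080353-0.163496i × +0.283942+0.101068i = -0.006291-0.054545i  (running Σ = -0.002567+0.054320i)
  m=-4: -0.155796-0.192819i × -0.118698-0.033307i = +0.012070+0.028076i  (running Σ = +0.009503+0.082396i)
  m=-3: +0.252946+0.199740i × -0.358812-0.074671i = -0.075845-0.090557i  (running Σ = -0.066342-0.008161i)
  m=-2: +0.085166+0.040679i × -0.064497-0.008878i = -0.005132-0.003380i  (running Σ = -0.071474-0.011540i)
  m=-1: -0.331469-0.075098i × +0.334088+0.022885i = -0.109021-0.032675i  (running Σ = -0.180495-0.044215i)
  m=0: -0.045282-0.000000i × +0.117455+0.000000i = -0.005319-0.000000i  (running Σ = -0.185814-0.044215i)
  m=1: +0.331469-0.075098i × -0.334088+0.022885i = -0.109021+0.032675i  (running Σ = -0.294835-0.011540i)
  m=2: +0.085166-0.040679i × -0.064497+0.008878i = -0.005132+0.003380i  (running Σ = -0.299967-0.008161i)
  m=3: -0.252946+0.199740i × +0.358812-0.074671i = -0.075845+0.090557i  (running Σ = -0.375812+0.082396i)
  m=4: -0.155796+0.192819i × -0.118698+0.033307i = +0.012070-0.028076i  (running Σ = -0.363742+0.054320i)
  m=5: +0.080353-0.163496i × -0.283942+0.101068i = -0.006291+0.054545i  (running Σ = -0.370033+0.108865i)
  m=6: +0.102831-0.431407i × +0.413551-0.179917i = -0.035092-0.196910i  (running Σ = -0.405125-0.088045i)
  m=7: +0.004075-0.363961i × -0.275260+0.142866i = +0.050876+0.100766i  (running Σ = -0.354249+0.012721i)
  m=8: -0.032043-0.149160i × +0.098125-0.059776i = -0.012060-0.012721i  (running Σ = -0.366309+0.000000i)
Total Σ_m = -0.366309+0.000000i. Multiply by 0.739198: -0.270775+0.000000i. P_8(cos γ) = -0.270775

-0.270775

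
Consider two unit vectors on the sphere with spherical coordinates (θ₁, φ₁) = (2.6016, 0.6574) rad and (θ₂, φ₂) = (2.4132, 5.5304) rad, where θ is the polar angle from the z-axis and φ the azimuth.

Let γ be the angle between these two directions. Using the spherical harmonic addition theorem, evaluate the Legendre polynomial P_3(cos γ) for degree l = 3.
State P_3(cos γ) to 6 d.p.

-0.203678

Expand P_3 via completeness: Σ_{m} conj(Y_{3,m}) at Ω₁ times Y_{3,m} at Ω₂ —
  m=-3: -0.022154+0.052194i × -0.078106+0.095107i = -0.003234-0.006184i  (running Σ = -0.003234-0.006184i)
  m=-2: -0.058669-0.224152i × -0.022027-0.337226i = -0.074298+0.024722i  (running Σ = -0.077531+0.018539i)
  m=-1: +0.352275+0.271938i × +0.280153+0.262451i = +0.027321+0.168639i  (running Σ = -0.050211+0.187178i)
  m=0: -0.217126-0.000000i × +0.060038+0.000000i = -0.013036-0.000000i  (running Σ = -0.063246+0.187178i)
  m=1: -0.352275+0.271938i × -0.280153+0.262451i = +0.027321-0.168639i  (running Σ = -0.035926+0.018539i)
  m=2: -0.058669+0.224152i × -0.022027+0.337226i = -0.074298-0.024722i  (running Σ = -0.110223-0.006184i)
  m=3: +0.022154+0.052194i × +0.078106+0.095107i = -0.003234+0.006184i  (running Σ = -0.113457+0.000000i)
Σ over m = -0.113457+0.000000i; ×(4π/7) → -0.203678+0.000000i. Real part: -0.203678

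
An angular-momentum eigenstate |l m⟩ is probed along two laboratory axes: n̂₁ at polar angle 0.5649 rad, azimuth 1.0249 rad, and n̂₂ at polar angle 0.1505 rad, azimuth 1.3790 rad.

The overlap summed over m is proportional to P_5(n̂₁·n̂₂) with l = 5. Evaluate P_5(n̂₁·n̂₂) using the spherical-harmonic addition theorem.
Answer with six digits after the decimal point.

0.029464

Term-by-term m-sum for l=5 (normalisation 4π/11 = 1.142397):
  m=-5: (0.008173, -0.018697) × (0.000029, -0.000020) = (-0.000000, -0.000001)  (running Σ = (-0.000000, -0.000001))
  m=-4: (-0.058558, -0.083288) × (0.000528, 0.000509) = (0.000011, -0.000074)  (running Σ = (0.000011, -0.000074))
  m=-3: (-0.287054, 0.019230) × (-0.004948, 0.007628) = (0.001274, -0.002285)  (running Σ = (0.001285, -0.002359))
  m=-2: (-0.215593, 0.415126) × (-0.067504, -0.027244) = (0.025863, -0.022149)  (running Σ = (0.027148, -0.024508))
  m=-1: (0.151371, 0.249181) × (0.067566, -0.347949) = (0.096930, -0.035833)  (running Σ = (0.124078, -0.060342))
  m=0: (-0.283937, -0.000000) × (0.783147, 0.000000) = (-0.222364, -0.000000)  (running Σ = (-0.098287, -0.060342))
  m=1: (-0.151371, 0.249181) × (-0.067566, -0.347949) = (0.096930, 0.035833)  (running Σ = (-0.001357, -0.024508))
  m=2: (-0.215593, -0.415126) × (-0.067504, 0.027244) = (0.025863, 0.022149)  (running Σ = (0.024506, -0.002359))
  m=3: (0.287054, 0.019230) × (0.004948, 0.007628) = (0.001274, 0.002285)  (running Σ = (0.025780, -0.000074))
  m=4: (-0.058558, 0.083288) × (0.000528, -0.000509) = (0.000011, 0.000074)  (running Σ = (0.025791, -0.000001))
  m=5: (-0.008173, -0.018697) × (-0.000029, -0.000020) = (-0.000000, 0.000001)  (running Σ = (0.025791, 0.000000))
Σ over m = (0.025791, 0.000000); ×(4π/11) → (0.029464, 0.000000). Real part: 0.029464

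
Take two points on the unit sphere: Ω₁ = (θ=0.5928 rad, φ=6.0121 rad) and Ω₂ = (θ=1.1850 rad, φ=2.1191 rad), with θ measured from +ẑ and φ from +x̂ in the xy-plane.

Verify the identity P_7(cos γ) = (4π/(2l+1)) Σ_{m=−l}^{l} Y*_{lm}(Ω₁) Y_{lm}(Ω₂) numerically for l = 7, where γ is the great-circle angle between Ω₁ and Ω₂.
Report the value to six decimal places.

Term-by-term m-sum for l=7 (normalisation 4π/15 = 0.837758):
  m=-7: (-0.002727, -0.008046) × (-0.188000, -0.224779) = (-0.001296, 0.002126)  (running Σ = (-0.001296, 0.002126))
  m=-6: (-0.002628, -0.047114) × (0.440434, -0.065768) = (-0.004256, -0.020578)  (running Σ = (-0.005552, -0.018452))
  m=-5: (0.033899, -0.154958) × (-0.082033, 0.193986) = (0.027279, 0.019288)  (running Σ = (0.021727, 0.000835))
  m=-4: (0.164728, -0.311487) × (0.137516, 0.191642) = (0.082347, -0.011266)  (running Σ = (0.104074, -0.010430))
  m=-3: (0.334904, -0.354103) × (-0.305211, 0.022662) = (-0.094192, 0.115666)  (running Σ = (0.009882, 0.105236))
  m=-2: (0.242757, -0.146233) × (-0.052875, 0.103020) = (0.002229, 0.032741)  (running Σ = (0.012112, 0.137976))
  m=-1: (-0.231221, 0.064263) × (-0.166848, -0.273175) = (0.056134, 0.052442)  (running Σ = (0.068245, 0.190418))
  m=0: (-0.373507, -0.000000) × (-0.078964, 0.000000) = (0.029494, 0.000000)  (running Σ = (0.097739, 0.190418))
  m=1: (0.231221, 0.064263) × (0.166848, -0.273175) = (0.056134, -0.052442)  (running Σ = (0.153873, 0.137976))
  m=2: (0.242757, 0.146233) × (-0.052875, -0.103020) = (0.002229, -0.032741)  (running Σ = (0.156102, 0.105236))
  m=3: (-0.334904, -0.354103) × (0.305211, 0.022662) = (-0.094192, -0.115666)  (running Σ = (0.061911, -0.010430))
  m=4: (0.164728, 0.311487) × (0.137516, -0.191642) = (0.082347, 0.011266)  (running Σ = (0.144258, 0.000835))
  m=5: (-0.033899, -0.154958) × (0.082033, 0.193986) = (0.027279, -0.019288)  (running Σ = (0.171536, -0.018452))
  m=6: (-0.002628, 0.047114) × (0.440434, 0.065768) = (-0.004256, 0.020578)  (running Σ = (0.167281, 0.002126))
  m=7: (0.002727, -0.008046) × (0.188000, -0.224779) = (-0.001296, -0.002126)  (running Σ = (0.165985, 0.000000))
Accumulated sum (0.165985, 0.000000); after 4π/(2l+1) scaling, (0.139055, 0.000000) ⇒ P_7 = 0.139055

0.139055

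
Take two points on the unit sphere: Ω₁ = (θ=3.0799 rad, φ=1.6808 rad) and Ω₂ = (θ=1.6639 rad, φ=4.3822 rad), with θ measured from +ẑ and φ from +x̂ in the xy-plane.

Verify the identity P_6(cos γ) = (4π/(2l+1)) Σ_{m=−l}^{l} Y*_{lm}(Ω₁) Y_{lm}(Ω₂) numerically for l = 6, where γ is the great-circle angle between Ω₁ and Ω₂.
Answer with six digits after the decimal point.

Addition theorem: P_6(cos γ) = (4π/13) Σ_m Y*_{lm}(Ω₁) Y_{lm}(Ω₂), m = −6…6:
  term(m=-6) = (-0.000000, 0.000000)   from Y*(Ω₁)=(-0.000000, -0.000000), Y(Ω₂)=(0.187757, -0.431594)
  term(m=-5) = (0.000000, -0.000000)   from Y*(Ω₁)=(0.000001, -0.000001), Y(Ω₂)=(0.151751, 0.012189)
  term(m=-4) = (0.000003, -0.000016)   from Y*(Ω₁)=(0.000046, 0.000022), Y(Ω₂)=(-0.078514, -0.307436)
  term(m=-3) = (0.000052, 0.000204)   from Y*(Ω₁)=(-0.000393, 0.001147), Y(Ω₂)=(0.145225, -0.095195)
  term(m=-2) = (0.003410, 0.004128)   from Y*(Ω₁)=(-0.019111, -0.004274), Y(Ω₂)=(-0.215954, -0.167734)
  term(m=-1) = (-0.032622, -0.015365)   from Y*(Ω₁)=(0.021886, -0.198149), Y(Ω₂)=(0.058646, -0.171110)
  term(m=+0) = (-0.255586, 0.000000)   from Y*(Ω₁)=(0.976859, -0.000000), Y(Ω₂)=(-0.261641, 0.000000)
  term(m=+1) = (-0.032622, 0.015365)   from Y*(Ω₁)=(-0.021886, -0.198149), Y(Ω₂)=(-0.058646, -0.171110)
  term(m=+2) = (0.003410, -0.004128)   from Y*(Ω₁)=(-0.019111, 0.004274), Y(Ω₂)=(-0.215954, 0.167734)
  term(m=+3) = (0.000052, -0.000204)   from Y*(Ω₁)=(0.000393, 0.001147), Y(Ω₂)=(-0.145225, -0.095195)
  term(m=+4) = (0.000003, 0.000016)   from Y*(Ω₁)=(0.000046, -0.000022), Y(Ω₂)=(-0.078514, 0.307436)
  term(m=+5) = (0.000000, 0.000000)   from Y*(Ω₁)=(-0.000001, -0.000001), Y(Ω₂)=(-0.151751, 0.012189)
  term(m=+6) = (-0.000000, -0.000000)   from Y*(Ω₁)=(-0.000000, 0.000000), Y(Ω₂)=(0.187757, 0.431594)
Σ over m = (-0.313899, -0.000000); ×(4π/13) → (-0.303428, -0.000000). Real part: -0.303428

-0.303428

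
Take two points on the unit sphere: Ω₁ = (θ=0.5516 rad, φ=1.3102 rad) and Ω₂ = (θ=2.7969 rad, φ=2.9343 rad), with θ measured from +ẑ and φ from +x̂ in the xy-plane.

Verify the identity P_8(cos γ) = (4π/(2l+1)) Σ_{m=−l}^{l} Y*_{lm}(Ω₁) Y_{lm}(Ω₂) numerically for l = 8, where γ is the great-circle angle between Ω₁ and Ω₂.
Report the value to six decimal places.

Term-by-term m-sum for l=8 (normalisation 4π/17 = 0.739198):
  [-8]  conj(Y_{8,-8})(Ω₁) = (-0.001441, -0.002553) ; Y_{8,-8}(Ω₂) = (-0.000008, 0.000087) ; Δ = (0.000000, -0.000000)
  [-7]  conj(Y_{8,-7})(Ω₁) = (-0.018451, 0.004778) ; Y_{8,-7}(Ω₂) = (0.000117, 0.000969) ; Δ = (-0.000007, -0.000017)
  [-6]  conj(Y_{8,-6})(Ω₁) = (-0.000556, 0.077033) ; Y_{8,-6}(Ω₂) = (0.002212, 0.006520) ; Δ = (-0.000503, 0.000167)
  [-5]  conj(Y_{8,-5})(Ω₁) = (0.208023, 0.057083) ; Y_{8,-5}(Ω₂) = (0.017664, 0.029850) ; Δ = (0.001971, 0.007218)
  [-4]  conj(Y_{8,-4})(Ω₁) = (0.210199, -0.360063) ; Y_{8,-4}(Ω₂) = (0.086315, 0.094223) ; Δ = (0.052069, -0.011273)
  [-3]  conj(Y_{8,-3})(Ω₁) = (-0.351568, -0.354115) ; Y_{8,-3}(Ω₂) = (0.272524, 0.195331) ; Δ = (-0.026641, -0.165177)
  [-2]  conj(Y_{8,-2})(Ω₁) = (-0.174672, 0.100288) ; Y_{8,-2}(Ω₂) = (0.519789, 0.228756) ; Δ = (-0.113734, 0.012171)
  [-1]  conj(Y_{8,-1})(Ω₁) = (-0.084520, -0.316956) ; Y_{8,-1}(Ω₂) = (0.421441, 0.088635) ; Δ = (-0.007527, -0.141070)
  [+0]  conj(Y_{8,0})(Ω₁) = (-0.324255, -0.000000) ; Y_{8,0}(Ω₂) = (-0.277225, 0.000000) ; Δ = (0.089892, 0.000000)
  [+1]  conj(Y_{8,1})(Ω₁) = (0.084520, -0.316956) ; Y_{8,1}(Ω₂) = (-0.421441, 0.088635) ; Δ = (-0.007527, 0.141070)
  [+2]  conj(Y_{8,2})(Ω₁) = (-0.174672, -0.100288) ; Y_{8,2}(Ω₂) = (0.519789, -0.228756) ; Δ = (-0.113734, -0.012171)
  [+3]  conj(Y_{8,3})(Ω₁) = (0.351568, -0.354115) ; Y_{8,3}(Ω₂) = (-0.272524, 0.195331) ; Δ = (-0.026641, 0.165177)
  [+4]  conj(Y_{8,4})(Ω₁) = (0.210199, 0.360063) ; Y_{8,4}(Ω₂) = (0.086315, -0.094223) ; Δ = (0.052069, 0.011273)
  [+5]  conj(Y_{8,5})(Ω₁) = (-0.208023, 0.057083) ; Y_{8,5}(Ω₂) = (-0.017664, 0.029850) ; Δ = (0.001971, -0.007218)
  [+6]  conj(Y_{8,6})(Ω₁) = (-0.000556, -0.077033) ; Y_{8,6}(Ω₂) = (0.002212, -0.006520) ; Δ = (-0.000503, -0.000167)
  [+7]  conj(Y_{8,7})(Ω₁) = (0.018451, 0.004778) ; Y_{8,7}(Ω₂) = (-0.000117, 0.000969) ; Δ = (-0.000007, 0.000017)
  [+8]  conj(Y_{8,8})(Ω₁) = (-0.001441, 0.002553) ; Y_{8,8}(Ω₂) = (-0.000008, -0.000087) ; Δ = (0.000000, 0.000000)
Σ over m = (-0.098852, -0.000000); ×(4π/17) → (-0.073071, -0.000000). Real part: -0.073071

-0.073071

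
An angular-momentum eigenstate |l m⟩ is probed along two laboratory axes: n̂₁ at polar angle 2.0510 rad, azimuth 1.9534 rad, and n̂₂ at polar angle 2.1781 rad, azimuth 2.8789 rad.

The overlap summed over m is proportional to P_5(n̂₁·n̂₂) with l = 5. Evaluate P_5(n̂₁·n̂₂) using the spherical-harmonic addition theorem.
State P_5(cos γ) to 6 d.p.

Expand P_5 via completeness: Σ_{m} conj(Y_{5,m}) at Ω₁ times Y_{5,m} at Ω₂ —
  m=-5: Y*=(-0.239924, -0.085470)  Y=(-0.044111, -0.167617)  product (-0.003743, 0.043985)
  m=-4: Y*=(-0.016936, -0.419172)  Y=(-0.189261, -0.330531)  product (-0.135344, 0.084931)
  m=-3: Y*=(0.202611, -0.091207)  Y=(-0.260854, -0.262256)  product (-0.076771, -0.029344)
  m=-2: Y*=(-0.159801, -0.153475)  Y=(0.013010, 0.007542)  product (-0.000921, -0.003202)
  m=-1: Y*=(0.109369, -0.271769)  Y=(0.338337, 0.090981)  product (0.061729, -0.081999)
  m=+0: Y*=(-0.158335, -0.000000)  Y=(0.074374, 0.000000)  product (-0.011776, -0.000000)
  m=+1: Y*=(-0.109369, -0.271769)  Y=(-0.338337, 0.090981)  product (0.061729, 0.081999)
  m=+2: Y*=(-0.159801, 0.153475)  Y=(0.013010, -0.007542)  product (-0.000921, 0.003202)
  m=+3: Y*=(-0.202611, -0.091207)  Y=(0.260854, -0.262256)  product (-0.076771, 0.029344)
  m=+4: Y*=(-0.016936, 0.419172)  Y=(-0.189261, 0.330531)  product (-0.135344, -0.084931)
  m=+5: Y*=(0.239924, -0.085470)  Y=(0.044111, -0.167617)  product (-0.003743, -0.043985)
Σ over m = (-0.321876, -0.000000); ×(4π/11) → (-0.367711, -0.000000). Real part: -0.367711

-0.367711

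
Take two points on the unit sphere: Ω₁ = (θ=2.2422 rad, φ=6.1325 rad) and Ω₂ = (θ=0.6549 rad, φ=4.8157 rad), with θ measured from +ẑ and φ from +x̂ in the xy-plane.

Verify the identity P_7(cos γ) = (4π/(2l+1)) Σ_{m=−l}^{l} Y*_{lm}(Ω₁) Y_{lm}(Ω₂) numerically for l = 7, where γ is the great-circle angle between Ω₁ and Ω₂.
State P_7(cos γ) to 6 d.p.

0.078740

Expand P_7 via completeness: Σ_{m} conj(Y_{7,m}) at Ω₁ times Y_{7,m} at Ω₂ —
  m=-7: 0.04450 - 0.07844j × -0.01029 - 0.01166j = -0.00137 + 0.00029j  (running Σ = -0.00137 + 0.00029j)
  m=-6: -0.16580 + 0.21070j × -0.06167 + 0.04401j = 0.00095 - 0.02029j  (running Σ = -0.00042 - 0.02000j)
  m=-5: 0.31738 - 0.29771j × 0.10903 + 0.19195j = 0.09175 + 0.02846j  (running Σ = 0.09133 + 0.00846j)
  m=-4: -0.28701 + 0.19751j × 0.37980 - 0.16654j = -0.07611 + 0.12281j  (running Σ = 0.01522 + 0.13127j)
  m=-3: -0.05376 + 0.02610j × -0.13773 - 0.43008j = 0.01863 + 0.01952j  (running Σ = 0.03385 + 0.15080j)
  m=-2: 0.35057 - 0.10897j × -0.10760 + 0.02255j = -0.03526 + 0.01963j  (running Σ = -0.00142 + 0.17043j)
  m=-1: -0.10012 + 0.01520j × -0.03678 - 0.35472j = 0.00908 + 0.03496j  (running Σ = 0.00766 + 0.20539j)
  m=0: -0.33900 + 0.00000j × -0.23207 + 0.00000j = 0.07867 + 0.00000j  (running Σ = 0.08633 + 0.20539j)
  m=1: 0.10012 + 0.01520j × 0.03678 - 0.35472j = 0.00908 - 0.03496j  (running Σ = 0.09540 + 0.17043j)
  m=2: 0.35057 + 0.10897j × -0.10760 - 0.02255j = -0.03526 - 0.01963j  (running Σ = 0.06014 + 0.15080j)
  m=3: 0.05376 + 0.02610j × 0.13773 - 0.43008j = 0.01863 - 0.01952j  (running Σ = 0.07877 + 0.13127j)
  m=4: -0.28701 - 0.19751j × 0.37980 + 0.16654j = -0.07611 - 0.12281j  (running Σ = 0.00266 + 0.00846j)
  m=5: -0.31738 - 0.29771j × -0.10903 + 0.19195j = 0.09175 - 0.02846j  (running Σ = 0.09441 - 0.02000j)
  m=6: -0.16580 - 0.21070j × -0.06167 - 0.04401j = 0.00095 + 0.02029j  (running Σ = 0.09536 + 0.00029j)
  m=7: -0.04450 - 0.07844j × 0.01029 - 0.01166j = -0.00137 - 0.00029j  (running Σ = 0.09399 - 0.00000j)
Total Σ_m = 0.09399 - 0.00000j. Multiply by 0.837758: 0.07874 - 0.00000j. P_7(cos γ) = 0.078740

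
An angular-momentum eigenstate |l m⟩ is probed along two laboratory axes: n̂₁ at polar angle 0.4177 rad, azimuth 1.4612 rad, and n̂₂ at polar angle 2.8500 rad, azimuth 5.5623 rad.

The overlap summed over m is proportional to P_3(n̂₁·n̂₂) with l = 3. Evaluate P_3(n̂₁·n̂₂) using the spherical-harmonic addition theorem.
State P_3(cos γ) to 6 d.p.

Expand P_3 via completeness: Σ_{m} conj(Y_{3,m}) at Ω₁ times Y_{3,m} at Ω₂ —
  [-3]  conj(Y_{3,-3})(Ω₁) = -0.008993-0.026360i ; Y_{3,-3}(Ω₂) = -0.005530+0.008226i ; Δ = +0.000267+0.000072i
  [-2]  conj(Y_{3,-2})(Ω₁) = -0.150040+0.033425i ; Y_{3,-2}(Ω₂) = -0.010409-0.080223i ; Δ = +0.004243+0.011689i
  [-1]  conj(Y_{3,-1})(Ω₁) = +0.045559+0.414036i ; Y_{3,-1}(Ω₂) = +0.250336+0.219954i ; Δ = -0.079664+0.113669i
  [+0]  conj(Y_{3,0})(Ω₁) = +0.401535-0.000000i ; Y_{3,0}(Ω₂) = -0.567153+0.000000i ; Δ = -0.227732+0.000000i
  [+1]  conj(Y_{3,1})(Ω₁) = -0.045559+0.414036i ; Y_{3,1}(Ω₂) = -0.250336+0.219954i ; Δ = -0.079664-0.113669i
  [+2]  conj(Y_{3,2})(Ω₁) = -0.150040-0.033425i ; Y_{3,2}(Ω₂) = -0.010409+0.080223i ; Δ = +0.004243-0.011689i
  [+3]  conj(Y_{3,3})(Ω₁) = +0.008993-0.026360i ; Y_{3,3}(Ω₂) = +0.005530+0.008226i ; Δ = +0.000267-0.000072i
Σ over m = -0.378039-0.000000i; ×(4π/7) → -0.678655-0.000000i. Real part: -0.678655

-0.678655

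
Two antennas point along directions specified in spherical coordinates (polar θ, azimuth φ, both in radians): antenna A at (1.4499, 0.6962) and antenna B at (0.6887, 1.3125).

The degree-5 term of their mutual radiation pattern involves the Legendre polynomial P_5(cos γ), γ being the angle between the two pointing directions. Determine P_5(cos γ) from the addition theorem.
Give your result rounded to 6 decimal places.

-0.172174

Term-by-term m-sum for l=5 (normalisation 4π/11 = 1.142397):
  [-5]  conj(Y_{5,-5})(Ω₁) = -0.421914-0.148965i ; Y_{5,-5}(Ω₂) = +0.046256-0.013267i ; Δ = -0.021492-0.001293i
  [-4]  conj(Y_{5,-4})(Ω₁) = -0.161072+0.060039i ; Y_{5,-4}(Ω₂) = +0.094667+0.158787i ; Δ = -0.024782-0.019892i
  [-3]  conj(Y_{5,-3})(Ω₁) = +0.145583-0.255566i ; Y_{5,-3}(Ω₂) = -0.271185+0.276946i ; Δ = +0.031298+0.109624i
  [-2]  conj(Y_{5,-2})(Ω₁) = -0.034183-0.189574i ; Y_{5,-2}(Ω₂) = -0.362248-0.205774i ; Δ = -0.026627+0.075707i
  [-1]  conj(Y_{5,-1})(Ω₁) = +0.195362+0.163286i ; Y_{5,-1}(Ω₂) = +0.006062-0.022947i ; Δ = +0.004931-0.003493i
  [+0]  conj(Y_{5,0})(Ω₁) = +0.197394-0.000000i ; Y_{5,0}(Ω₂) = -0.391958+0.000000i ; Δ = -0.077370+0.000000i
  [+1]  conj(Y_{5,1})(Ω₁) = -0.195362+0.163286i ; Y_{5,1}(Ω₂) = -0.006062-0.022947i ; Δ = +0.004931+0.003493i
  [+2]  conj(Y_{5,2})(Ω₁) = -0.034183+0.189574i ; Y_{5,2}(Ω₂) = -0.362248+0.205774i ; Δ = -0.026627-0.075707i
  [+3]  conj(Y_{5,3})(Ω₁) = -0.145583-0.255566i ; Y_{5,3}(Ω₂) = +0.271185+0.276946i ; Δ = +0.031298-0.109624i
  [+4]  conj(Y_{5,4})(Ω₁) = -0.161072-0.060039i ; Y_{5,4}(Ω₂) = +0.094667-0.158787i ; Δ = -0.024782+0.019892i
  [+5]  conj(Y_{5,5})(Ω₁) = +0.421914-0.148965i ; Y_{5,5}(Ω₂) = -0.046256-0.013267i ; Δ = -0.021492+0.001293i
Total Σ_m = -0.150713+0.000000i. Multiply by 1.142397: -0.172174+0.000000i. P_5(cos γ) = -0.172174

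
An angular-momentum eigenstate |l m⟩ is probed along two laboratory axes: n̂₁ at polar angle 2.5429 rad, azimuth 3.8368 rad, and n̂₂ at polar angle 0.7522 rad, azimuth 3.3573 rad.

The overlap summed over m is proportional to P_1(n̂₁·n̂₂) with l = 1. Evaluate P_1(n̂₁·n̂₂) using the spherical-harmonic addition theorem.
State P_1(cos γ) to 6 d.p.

Summing Y*_{l m}(θ₁,φ₁)·Y_{l m}(θ₂,φ₂) over m ∈ [−1, 1]; prefactor 4π/(2·1+1) = 4.188790:
  term(m=-1) = 0.04078 + 0.02120j   from Y*(Ω₁)=-0.14952 - 0.12472j, Y(Ω₂)=-0.23059 + 0.05053j
  term(m=+0) = -0.14400 + 0.00000j   from Y*(Ω₁)=-0.40362 + 0.00000j, Y(Ω₂)=0.35677 + 0.00000j
  term(m=+1) = 0.04078 - 0.02120j   from Y*(Ω₁)=0.14952 - 0.12472j, Y(Ω₂)=0.23059 + 0.05053j
Σ over m = -0.06244 + 0.00000j; ×(4π/3) → -0.26156 + 0.00000j. Real part: -0.261560

-0.261560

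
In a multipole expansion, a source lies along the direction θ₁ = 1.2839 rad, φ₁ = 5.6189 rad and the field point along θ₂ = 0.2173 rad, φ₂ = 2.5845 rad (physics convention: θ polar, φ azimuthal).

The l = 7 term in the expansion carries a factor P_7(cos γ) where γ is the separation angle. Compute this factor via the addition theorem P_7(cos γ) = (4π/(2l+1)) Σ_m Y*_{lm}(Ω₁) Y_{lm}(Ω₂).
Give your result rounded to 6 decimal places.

Addition theorem: P_7(cos γ) = (4π/15) Σ_m Y*_{lm}(Ω₁) Y_{lm}(Ω₂), m = −7…7:
  m=-7: Y*=-0.023280+0.372641i  Y=+0.000008+0.000007i  product -0.000003+0.000003i
  m=-6: Y*=-0.273841+0.308049i  Y=-0.000180-0.000037i  product +0.000061-0.000045i
  m=-5: Y*=-0.012010+0.002183i  Y=+0.001825-0.000679i  product -0.000020+0.000012i
  m=-4: Y*=+0.304658+0.160336i  Y=-0.008891+0.011513i  product -0.004555+0.002082i
  m=-3: Y*=+0.054705+0.121824i  Y=+0.007794-0.077306i  product +0.009844-0.003279i
  m=-2: Y*=+0.069447-0.281073i  Y=+0.125643+0.255770i  product +0.080615-0.017553i
  m=-1: Y*=+0.137787-0.107886i  Y=-0.532866-0.331926i  product -0.109232+0.011754i
  m=+0: Y*=-0.270509-0.000000i  Y=+0.480111+0.000000i  product -0.129875-0.000000i
  m=+1: Y*=-0.137787-0.107886i  Y=+0.532866-0.331926i  product -0.109232-0.011754i
  m=+2: Y*=+0.069447+0.281073i  Y=+0.125643-0.255770i  product +0.080615+0.017553i
  m=+3: Y*=-0.054705+0.121824i  Y=-0.007794-0.077306i  product +0.009844+0.003279i
  m=+4: Y*=+0.304658-0.160336i  Y=-0.008891-0.011513i  product -0.004555-0.002082i
  m=+5: Y*=+0.012010+0.002183i  Y=-0.001825-0.000679i  product -0.000020-0.000012i
  m=+6: Y*=-0.273841-0.308049i  Y=-0.000180+0.000037i  product +0.000061+0.000045i
  m=+7: Y*=+0.023280+0.372641i  Y=-0.000008+0.000007i  product -0.000003-0.000003i
Total Σ_m = -0.176455-0.000000i. Multiply by 0.837758: -0.147826-0.000000i. P_7(cos γ) = -0.147826

-0.147826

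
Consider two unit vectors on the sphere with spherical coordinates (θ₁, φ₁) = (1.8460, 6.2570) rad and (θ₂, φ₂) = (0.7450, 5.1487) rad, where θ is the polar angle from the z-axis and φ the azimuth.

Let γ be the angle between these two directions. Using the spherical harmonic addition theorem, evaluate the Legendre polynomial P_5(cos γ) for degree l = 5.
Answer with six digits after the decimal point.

Summing Y*_{l m}(θ₁,φ₁)·Y_{l m}(θ₂,φ₂) over m ∈ [−5, 5]; prefactor 4π/(2·5+1) = 1.142397:
  [-5]  conj(Y_{5,-5})(Ω₁) = (0.379856, -0.050019) ; Y_{5,-5}(Ω₂) = (0.054462, -0.038126) ; Δ = (0.018781, -0.017207)
  [-4]  conj(Y_{5,-4})(Ω₁) = (-0.340237, 0.035768) ; Y_{5,-4}(Ω₂) = (-0.039563, -0.224484) ; Δ = (0.021490, 0.074963)
  [-3]  conj(Y_{5,-3})(Ω₁) = (-0.103099, 0.008116) ; Y_{5,-3}(Ω₂) = (-0.402275, -0.107817) ; Δ = (0.042349, 0.007851)
  [-2]  conj(Y_{5,-2})(Ω₁) = (0.331587, -0.017381) ; Y_{5,-2}(Ω₂) = (-0.228612, 0.272425) ; Δ = (-0.071070, 0.094306)
  [-1]  conj(Y_{5,-1})(Ω₁) = (0.024863, -0.000651) ; Y_{5,-1}(Ω₂) = (-0.039763, -0.085278) ; Δ = (-0.001044, -0.002094)
  [+0]  conj(Y_{5,0})(Ω₁) = (-0.323348, -0.000000) ; Y_{5,0}(Ω₂) = (-0.380832, 0.000000) ; Δ = (0.123141, 0.000000)
  [+1]  conj(Y_{5,1})(Ω₁) = (-0.024863, -0.000651) ; Y_{5,1}(Ω₂) = (0.039763, -0.085278) ; Δ = (-0.001044, 0.002094)
  [+2]  conj(Y_{5,2})(Ω₁) = (0.331587, 0.017381) ; Y_{5,2}(Ω₂) = (-0.228612, -0.272425) ; Δ = (-0.071070, -0.094306)
  [+3]  conj(Y_{5,3})(Ω₁) = (0.103099, 0.008116) ; Y_{5,3}(Ω₂) = (0.402275, -0.107817) ; Δ = (0.042349, -0.007851)
  [+4]  conj(Y_{5,4})(Ω₁) = (-0.340237, -0.035768) ; Y_{5,4}(Ω₂) = (-0.039563, 0.224484) ; Δ = (0.021490, -0.074963)
  [+5]  conj(Y_{5,5})(Ω₁) = (-0.379856, -0.050019) ; Y_{5,5}(Ω₂) = (-0.054462, -0.038126) ; Δ = (0.018781, 0.017207)
Total Σ_m = (0.144154, -0.000000). Multiply by 1.142397: (0.164681, -0.000000). P_5(cos γ) = 0.164681

0.164681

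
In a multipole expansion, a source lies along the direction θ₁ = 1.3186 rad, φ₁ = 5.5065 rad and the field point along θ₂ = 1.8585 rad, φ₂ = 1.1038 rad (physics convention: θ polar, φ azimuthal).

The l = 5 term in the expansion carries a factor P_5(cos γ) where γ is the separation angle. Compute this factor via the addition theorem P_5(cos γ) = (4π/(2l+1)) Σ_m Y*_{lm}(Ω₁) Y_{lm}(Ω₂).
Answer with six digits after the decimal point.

Term-by-term m-sum for l=5 (normalisation 4π/11 = 1.142397):
  [-5]  conj(Y_{5,-5})(Ω₁) = -0.29137 + 0.26703j ; Y_{5,-5}(Ω₂) = 0.27165 + 0.26036j ; Δ = -0.14867 - 0.00332j
  [-4]  conj(Y_{5,-4})(Ω₁) = -0.32186 - 0.01122j ; Y_{5,-4}(Ω₂) = 0.10311 - 0.33667j ; Δ = -0.03696 + 0.10720j
  [-3]  conj(Y_{5,-3})(Ω₁) = 0.09506 + 0.10017j ; Y_{5,-3}(Ω₂) = 0.08278 - 0.01419j ; Δ = 0.00929 + 0.00694j
  [-2]  conj(Y_{5,-2})(Ω₁) = -0.00562 + 0.32244j ; Y_{5,-2}(Ω₂) = -0.19942 - 0.26964j ; Δ = 0.08806 - 0.06279j
  [-1]  conj(Y_{5,-1})(Ω₁) = 0.04639 - 0.04559j ; Y_{5,-1}(Ω₂) = 0.00123 - 0.00245j ; Δ = -0.00005 - 0.00017j
  [+0]  conj(Y_{5,0})(Ω₁) = 0.31767 + 0.00000j ; Y_{5,0}(Ω₂) = -0.32429 + 0.00000j ; Δ = -0.10302 + 0.00000j
  [+1]  conj(Y_{5,1})(Ω₁) = -0.04639 - 0.04559j ; Y_{5,1}(Ω₂) = -0.00123 - 0.00245j ; Δ = -0.00005 + 0.00017j
  [+2]  conj(Y_{5,2})(Ω₁) = -0.00562 - 0.32244j ; Y_{5,2}(Ω₂) = -0.19942 + 0.26964j ; Δ = 0.08806 + 0.06279j
  [+3]  conj(Y_{5,3})(Ω₁) = -0.09506 + 0.10017j ; Y_{5,3}(Ω₂) = -0.08278 - 0.01419j ; Δ = 0.00929 - 0.00694j
  [+4]  conj(Y_{5,4})(Ω₁) = -0.32186 + 0.01122j ; Y_{5,4}(Ω₂) = 0.10311 + 0.33667j ; Δ = -0.03696 - 0.10720j
  [+5]  conj(Y_{5,5})(Ω₁) = 0.29137 + 0.26703j ; Y_{5,5}(Ω₂) = -0.27165 + 0.26036j ; Δ = -0.14867 + 0.00332j
Total Σ_m = -0.27970 + 0.00000j. Multiply by 1.142397: -0.31952 + 0.00000j. P_5(cos γ) = -0.319525

-0.319525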